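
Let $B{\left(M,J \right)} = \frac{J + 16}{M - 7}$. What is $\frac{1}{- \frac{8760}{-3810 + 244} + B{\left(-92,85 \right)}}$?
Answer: $\frac{176517}{253537} \approx 0.69622$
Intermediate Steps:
$B{\left(M,J \right)} = \frac{16 + J}{-7 + M}$
$\frac{1}{- \frac{8760}{-3810 + 244} + B{\left(-92,85 \right)}} = \frac{1}{- \frac{8760}{-3810 + 244} + \frac{16 + 85}{-7 - 92}} = \frac{1}{- \frac{8760}{-3566} + \frac{1}{-99} \cdot 101} = \frac{1}{\left(-8760\right) \left(- \frac{1}{3566}\right) - \frac{101}{99}} = \frac{1}{\frac{4380}{1783} - \frac{101}{99}} = \frac{1}{\frac{253537}{176517}} = \frac{176517}{253537}$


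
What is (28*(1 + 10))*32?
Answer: 9856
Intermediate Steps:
(28*(1 + 10))*32 = (28*11)*32 = 308*32 = 9856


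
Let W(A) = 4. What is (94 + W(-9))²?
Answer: 9604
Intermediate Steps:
(94 + W(-9))² = (94 + 4)² = 98² = 9604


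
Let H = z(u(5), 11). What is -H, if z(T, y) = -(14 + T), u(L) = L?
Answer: 19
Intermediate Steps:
z(T, y) = -14 - T
H = -19 (H = -14 - 1*5 = -14 - 5 = -19)
-H = -1*(-19) = 19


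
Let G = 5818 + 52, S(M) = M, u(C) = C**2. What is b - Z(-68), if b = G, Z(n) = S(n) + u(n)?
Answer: 1314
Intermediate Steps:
Z(n) = n + n**2
G = 5870
b = 5870
b - Z(-68) = 5870 - (-68)*(1 - 68) = 5870 - (-68)*(-67) = 5870 - 1*4556 = 5870 - 4556 = 1314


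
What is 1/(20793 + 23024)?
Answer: 1/43817 ≈ 2.2822e-5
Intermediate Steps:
1/(20793 + 23024) = 1/43817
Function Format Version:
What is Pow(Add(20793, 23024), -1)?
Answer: Rational(1, 43817) ≈ 2.2822e-5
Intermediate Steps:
Pow(Add(20793, 23024), -1) = Pow(43817, -1) = Rational(1, 43817)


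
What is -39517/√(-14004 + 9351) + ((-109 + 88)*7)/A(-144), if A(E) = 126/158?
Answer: -553/3 + 39517*I*√517/1551 ≈ -184.33 + 579.32*I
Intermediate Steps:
A(E) = 63/79 (A(E) = 126*(1/158) = 63/79)
-39517/√(-14004 + 9351) + ((-109 + 88)*7)/A(-144) = -39517/√(-14004 + 9351) + ((-109 + 88)*7)/(63/79) = -39517*(-I*√517/1551) - 21*7*(79/63) = -39517*(-I*√517/1551) - 147*79/63 = -(-39517)*I*√517/1551 - 553/3 = 39517*I*√517/1551 - 553/3 = -553/3 + 39517*I*√517/1551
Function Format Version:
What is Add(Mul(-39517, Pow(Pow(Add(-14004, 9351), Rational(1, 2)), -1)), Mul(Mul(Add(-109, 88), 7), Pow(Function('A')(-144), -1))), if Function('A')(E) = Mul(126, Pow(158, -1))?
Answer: Add(Rational(-553, 3), Mul(Rational(39517, 1551), I, Pow(517, Rational(1, 2)))) ≈ Add(-184.33, Mul(579.32, I))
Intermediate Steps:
Function('A')(E) = Rational(63, 79) (Function('A')(E) = Mul(126, Rational(1, 158)) = Rational(63, 79))
Add(Mul(-39517, Pow(Pow(Add(-14004, 9351), Rational(1, 2)), -1)), Mul(Mul(Add(-109, 88), 7), Pow(Function('A')(-144), -1))) = Add(Mul(-39517, Pow(Pow(Add(-14004, 9351), Rational(1, 2)), -1)), Mul(Mul(Add(-109, 88), 7), Pow(Rational(63, 79), -1))) = Add(Mul(-39517, Pow(Pow(-4653, Rational(1, 2)), -1)), Mul(Mul(-21, 7), Rational(79, 63))) = Add(Mul(-39517, Pow(Mul(3, I, Pow(517, Rational(1, 2))), -1)), Mul(-147, Rational(79, 63))) = Add(Mul(-39517, Mul(Rational(-1, 1551), I, Pow(517, Rational(1, 2)))), Rational(-553, 3)) = Add(Mul(Rational(39517, 1551), I, Pow(517, Rational(1, 2))), Rational(-553, 3)) = Add(Rational(-553, 3), Mul(Rational(39517, 1551), I, Pow(517, Rational(1, 2))))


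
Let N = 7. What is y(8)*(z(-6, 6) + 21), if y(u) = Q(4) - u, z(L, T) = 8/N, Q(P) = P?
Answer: -620/7 ≈ -88.571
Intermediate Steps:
z(L, T) = 8/7
y(u) = 4 - u
y(8)*(z(-6, 6) + 21) = (4 - 1*8)*(8/7 + 21) = (4 - 8)*(155/7) = -4*155/7 = -620/7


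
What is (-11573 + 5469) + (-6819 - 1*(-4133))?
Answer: -8790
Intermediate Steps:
(-11573 + 5469) + (-6819 - 1*(-4133)) = -6104 + (-6819 + 4133) = -6104 - 2686 = -8790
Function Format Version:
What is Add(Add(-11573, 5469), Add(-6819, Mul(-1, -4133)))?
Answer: -8790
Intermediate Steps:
Add(Add(-11573, 5469), Add(-6819, Mul(-1, -4133))) = Add(-6104, Add(-6819, 4133)) = Add(-6104, -2686) = -8790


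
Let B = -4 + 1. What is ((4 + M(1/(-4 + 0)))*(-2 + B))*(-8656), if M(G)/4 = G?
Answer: 129840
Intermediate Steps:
M(G) = 4*G
B = -3
((4 + M(1/(-4 + 0)))*(-2 + B))*(-8656) = ((4 + 4/(-4 + 0))*(-2 - 3))*(-8656) = ((4 + 4/(-4))*(-5))*(-8656) = ((4 + 4*(-¼))*(-5))*(-8656) = ((4 - 1)*(-5))*(-8656) = (3*(-5))*(-8656) = -15*(-8656) = 129840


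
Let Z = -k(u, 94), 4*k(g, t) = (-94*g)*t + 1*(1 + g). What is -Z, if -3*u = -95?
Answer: -139887/2 ≈ -69944.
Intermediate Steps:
u = 95/3 (u = -⅓*(-95) = 95/3 ≈ 31.667)
k(g, t) = ¼ + g/4 - 47*g*t/2 (k(g, t) = ((-94*g)*t + 1*(1 + g))/4 = (-94*g*t + (1 + g))/4 = (1 + g - 94*g*t)/4 = ¼ + g/4 - 47*g*t/2)
Z = 139887/2 (Z = -(¼ + (¼)*(95/3) - 47/2*95/3*94) = -(¼ + 95/12 - 209855/3) = -1*(-139887/2) = 139887/2 ≈ 69944.)
-Z = -1*139887/2 = -139887/2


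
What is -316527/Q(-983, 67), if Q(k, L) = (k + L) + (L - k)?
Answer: -316527/134 ≈ -2362.1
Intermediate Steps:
Q(k, L) = 2*L (Q(k, L) = (L + k) + (L - k) = 2*L)
-316527/Q(-983, 67) = -316527/(2*67) = -316527/134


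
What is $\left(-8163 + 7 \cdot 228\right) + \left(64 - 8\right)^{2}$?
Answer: $-3431$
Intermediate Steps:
$\left(-8163 + 7 \cdot 228\right) + \left(64 - 8\right)^{2} = \left(-8163 + 1596\right) + 56^{2} = -6567 + 3136 = -3431$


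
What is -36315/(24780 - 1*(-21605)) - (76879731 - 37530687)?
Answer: -365041088451/9277 ≈ -3.9349e+7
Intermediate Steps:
-36315/(24780 - 1*(-21605)) - (76879731 - 37530687) = -36315/(24780 + 21605) - 5037/(1/(29292 + (-14029 - 7451))) = -36315/46385 - 5037/(1/(29292 - 21480)) = -36315*1/46385 - 5037/(1/7812) = -7263/9277 - 5037/1/7812 = -7263/9277 - 5037*7812 = -7263/9277 - 39349044 = -365041088451/9277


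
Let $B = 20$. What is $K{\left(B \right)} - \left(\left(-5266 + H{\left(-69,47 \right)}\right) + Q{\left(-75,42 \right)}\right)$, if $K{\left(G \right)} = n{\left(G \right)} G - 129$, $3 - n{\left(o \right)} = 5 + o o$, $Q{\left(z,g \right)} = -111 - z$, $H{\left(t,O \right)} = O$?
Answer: $-2914$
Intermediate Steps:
$n{\left(o \right)} = -2 - o^{2}$ ($n{\left(o \right)} = 3 - \left(5 + o o\right) = 3 - \left(5 + o^{2}\right) = -2 - o^{2}$)
$K{\left(G \right)} = -129 + G \left(-2 - G^{2}\right)$ ($K{\left(G \right)} = \left(-2 - G^{2}\right) G - 129 = G \left(-2 - G^{2}\right) - 129 = -129 + G \left(-2 - G^{2}\right)$)
$K{\left(B \right)} - \left(\left(-5266 + H{\left(-69,47 \right)}\right) + Q{\left(-75,42 \right)}\right) = \left(-129 - 20 \left(2 + 20^{2}\right)\right) - \left(\left(-5266 + 47\right) - 36\right) = \left(-129 - 20 \left(2 + 400\right)\right) - \left(-5219 + \left(-111 + 75\right)\right) = \left(-129 - 20 \cdot 402\right) - \left(-5219 - 36\right) = \left(-129 - 8040\right) - -5255 = -8169 + 5255 = -2914$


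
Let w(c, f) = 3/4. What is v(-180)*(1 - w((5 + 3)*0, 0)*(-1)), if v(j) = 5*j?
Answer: -1575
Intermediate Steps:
w(c, f) = ¾ (w(c, f) = 3*(¼) = ¾)
v(-180)*(1 - w((5 + 3)*0, 0)*(-1)) = (5*(-180))*(1 - 3*(-1)/4) = -900*(1 - 1*(-¾)) = -900*(1 + ¾) = -900*7/4 = -1575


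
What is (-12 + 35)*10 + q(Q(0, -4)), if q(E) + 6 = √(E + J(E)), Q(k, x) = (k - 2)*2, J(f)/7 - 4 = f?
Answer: 224 + 2*I ≈ 224.0 + 2.0*I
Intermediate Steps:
J(f) = 28 + 7*f
Q(k, x) = -4 + 2*k (Q(k, x) = (-2 + k)*2 = -4 + 2*k)
q(E) = -6 + √(28 + 8*E) (q(E) = -6 + √(E + (28 + 7*E)) = -6 + √(28 + 8*E))
(-12 + 35)*10 + q(Q(0, -4)) = (-12 + 35)*10 + (-6 + 2*√(7 + 2*(-4 + 2*0))) = 23*10 + (-6 + 2*√(7 + 2*(-4 + 0))) = 230 + (-6 + 2*√(7 + 2*(-4))) = 230 + (-6 + 2*√(7 - 8)) = 230 + (-6 + 2*√(-1)) = 230 + (-6 + 2*I) = 224 + 2*I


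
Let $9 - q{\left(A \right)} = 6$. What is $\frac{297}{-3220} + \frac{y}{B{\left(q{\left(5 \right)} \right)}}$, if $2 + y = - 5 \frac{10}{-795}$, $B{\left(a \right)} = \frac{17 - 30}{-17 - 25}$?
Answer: $- \frac{14089273}{2218580} \approx -6.3506$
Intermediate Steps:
$q{\left(A \right)} = 3$ ($q{\left(A \right)} = 9 - 6 = 3$)
$B{\left(a \right)} = \frac{13}{42}$ ($B{\left(a \right)} = - \frac{13}{-42} = \left(-13\right) \left(- \frac{1}{42}\right) = \frac{13}{42}$)
$y = - \frac{308}{159}$ ($y = -2 - 5 \frac{10}{-795} = -2 - 5 \cdot 10 \left(- \frac{1}{795}\right) = -2 - - \frac{10}{159} = -2 + \frac{10}{159} = - \frac{308}{159} \approx -1.9371$)
$\frac{297}{-3220} + \frac{y}{B{\left(q{\left(5 \right)} \right)}} = \frac{297}{-3220} - \frac{308}{159 \cdot \frac{13}{42}} = 297 \left(- \frac{1}{3220}\right) - \frac{4312}{689} = - \frac{297}{3220} - \frac{4312}{689} = - \frac{14089273}{2218580}$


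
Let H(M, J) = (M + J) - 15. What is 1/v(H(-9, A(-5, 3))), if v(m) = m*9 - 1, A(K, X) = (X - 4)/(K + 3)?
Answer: -2/425 ≈ -0.0047059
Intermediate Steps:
A(K, X) = (-4 + X)/(3 + K)
H(M, J) = -15 + J + M (H(M, J) = (J + M) - 15 = -15 + J + M)
v(m) = -1 + 9*m (v(m) = 9*m - 1 = -1 + 9*m)
1/v(H(-9, A(-5, 3))) = 1/(-1 + 9*(-15 + (-4 + 3)/(3 - 5) - 9)) = 1/(-1 + 9*(-15 - 1/(-2) - 9)) = 1/(-1 + 9*(-15 - 1/2*(-1) - 9)) = 1/(-1 + 9*(-15 + 1/2 - 9)) = 1/(-1 + 9*(-47/2)) = 1/(-1 - 423/2) = 1/(-425/2) = -2/425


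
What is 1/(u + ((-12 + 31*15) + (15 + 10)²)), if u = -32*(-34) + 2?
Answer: 1/2168 ≈ 0.00046125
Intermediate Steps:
u = 1090 (u = 1088 + 2 = 1090)
1/(u + ((-12 + 31*15) + (15 + 10)²)) = 1/(1090 + ((-12 + 31*15) + (15 + 10)²)) = 1/(1090 + ((-12 + 465) + 25²)) = 1/(1090 + (453 + 625)) = 1/(1090 + 1078) = 1/2168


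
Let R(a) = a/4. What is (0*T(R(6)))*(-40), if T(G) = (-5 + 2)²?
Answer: 0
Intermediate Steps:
R(a) = a/4 (R(a) = a*(¼) = a/4)
T(G) = 9 (T(G) = (-3)² = 9)
(0*T(R(6)))*(-40) = (0*9)*(-40) = 0*(-40) = 0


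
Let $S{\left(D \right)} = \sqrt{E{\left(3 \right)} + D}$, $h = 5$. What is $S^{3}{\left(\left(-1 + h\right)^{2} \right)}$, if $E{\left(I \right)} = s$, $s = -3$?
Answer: $13 \sqrt{13} \approx 46.872$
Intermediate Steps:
$E{\left(I \right)} = -3$
$S{\left(D \right)} = \sqrt{-3 + D}$
$S^{3}{\left(\left(-1 + h\right)^{2} \right)} = \left(\sqrt{-3 + \left(-1 + 5\right)^{2}}\right)^{3} = \left(\sqrt{-3 + 4^{2}}\right)^{3} = \left(\sqrt{-3 + 16}\right)^{3} = \left(\sqrt{13}\right)^{3} = 13 \sqrt{13}$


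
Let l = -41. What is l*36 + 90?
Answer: -1386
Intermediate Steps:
l*36 + 90 = -41*36 + 90 = -1476 + 90 = -1386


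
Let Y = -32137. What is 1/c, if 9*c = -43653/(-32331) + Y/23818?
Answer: 256686586/26141 ≈ 9819.3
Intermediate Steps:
c = 26141/256686586 (c = (-43653/(-32331) - 32137/23818)/9 = (-43653*(-1/32331) - 32137*1/23818)/9 = (14551/10777 - 32137/23818)/9 = (⅑)*(235269/256686586) = 26141/256686586 ≈ 0.00010184)
1/c = 1/(26141/256686586) = 256686586/26141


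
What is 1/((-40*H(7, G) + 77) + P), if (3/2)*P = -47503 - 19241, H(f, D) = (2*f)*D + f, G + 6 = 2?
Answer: -1/42459 ≈ -2.3552e-5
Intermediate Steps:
G = -4 (G = -6 + 2 = -4)
H(f, D) = f + 2*D*f (H(f, D) = 2*D*f + f = f + 2*D*f)
P = -44496 (P = 2*(-47503 - 19241)/3 = (2/3)*(-66744) = -44496)
1/((-40*H(7, G) + 77) + P) = 1/((-280*(1 + 2*(-4)) + 77) - 44496) = 1/((-280*(1 - 8) + 77) - 44496) = 1/((-280*(-7) + 77) - 44496) = 1/((-40*(-49) + 77) - 44496) = 1/((1960 + 77) - 44496) = 1/(2037 - 44496) = 1/(-42459) = -1/42459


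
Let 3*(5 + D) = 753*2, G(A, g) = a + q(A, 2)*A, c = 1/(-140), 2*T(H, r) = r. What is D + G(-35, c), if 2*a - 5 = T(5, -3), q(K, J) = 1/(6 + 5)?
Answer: 21805/44 ≈ 495.57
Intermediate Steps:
T(H, r) = r/2
c = -1/140 ≈ -0.0071429
q(K, J) = 1/11
a = 7/4 (a = 5/2 + ((½)*(-3))/2 = 5/2 + (½)*(-3/2) = 5/2 - ¾ = 7/4 ≈ 1.7500)
G(A, g) = 7/4 + A/11
D = 497 (D = -5 + (753*2)/3 = -5 + (⅓)*1506 = -5 + 502 = 497)
D + G(-35, c) = 497 + (7/4 + (1/11)*(-35)) = 497 + (7/4 - 35/11) = 497 - 63/44 = 21805/44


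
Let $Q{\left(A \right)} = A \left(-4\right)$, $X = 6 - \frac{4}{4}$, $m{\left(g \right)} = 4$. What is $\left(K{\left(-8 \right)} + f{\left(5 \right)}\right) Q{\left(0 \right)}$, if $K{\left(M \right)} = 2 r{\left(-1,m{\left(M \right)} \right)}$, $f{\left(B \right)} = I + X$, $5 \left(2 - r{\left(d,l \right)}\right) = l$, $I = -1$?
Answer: $0$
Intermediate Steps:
$X = 5$ ($X = 6 - 1 = 5$)
$Q{\left(A \right)} = - 4 A$
$r{\left(d,l \right)} = 2 - \frac{l}{5}$
$f{\left(B \right)} = 4$ ($f{\left(B \right)} = -1 + 5 = 4$)
$K{\left(M \right)} = \frac{12}{5}$ ($K{\left(M \right)} = 2 \left(2 - \frac{4}{5}\right) = 2 \cdot \frac{6}{5} = \frac{12}{5}$)
$\left(K{\left(-8 \right)} + f{\left(5 \right)}\right) Q{\left(0 \right)} = \left(\frac{12}{5} + 4\right) \left(\left(-4\right) 0\right) = \frac{32}{5} \cdot 0 = 0$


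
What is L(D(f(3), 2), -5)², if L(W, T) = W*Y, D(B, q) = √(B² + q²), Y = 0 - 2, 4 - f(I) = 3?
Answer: 20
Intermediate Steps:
f(I) = 1 (f(I) = 4 - 1*3 = 4 - 3 = 1)
Y = -2
L(W, T) = -2*W (L(W, T) = W*(-2) = -2*W)
L(D(f(3), 2), -5)² = (-2*√(1² + 2²))² = (-2*√(1 + 4))² = (-2*√5)² = 20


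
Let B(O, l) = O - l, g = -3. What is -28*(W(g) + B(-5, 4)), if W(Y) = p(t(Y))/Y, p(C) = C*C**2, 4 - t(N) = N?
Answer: 10360/3 ≈ 3453.3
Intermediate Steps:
t(N) = 4 - N
p(C) = C**3
W(Y) = (4 - Y)**3/Y
-28*(W(g) + B(-5, 4)) = -28*(-1*(-4 - 3)**3/(-3) + (-5 - 1*4)) = -28*(-1*(-1/3)*(-7)**3 + (-5 - 4)) = -28*(-1*(-1/3)*(-343) - 9) = -28*(-343/3 - 9) = -28*(-370/3) = 10360/3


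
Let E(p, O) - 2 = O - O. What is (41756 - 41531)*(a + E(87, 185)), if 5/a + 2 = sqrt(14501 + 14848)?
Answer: 2641500/5869 + 675*sqrt(3261)/5869 ≈ 456.64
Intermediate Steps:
E(p, O) = 2 (E(p, O) = 2 + (O - O) = 2 + 0 = 2)
a = 5/(-2 + 3*sqrt(3261)) (a = 5/(-2 + sqrt(14501 + 14848)) = 5/(-2 + sqrt(29349)) = 5/(-2 + 3*sqrt(3261)) ≈ 0.029531)
(41756 - 41531)*(a + E(87, 185)) = (41756 - 41531)*((2/5869 + 3*sqrt(3261)/5869) + 2) = 225*(11740/5869 + 3*sqrt(3261)/5869) = 2641500/5869 + 675*sqrt(3261)/5869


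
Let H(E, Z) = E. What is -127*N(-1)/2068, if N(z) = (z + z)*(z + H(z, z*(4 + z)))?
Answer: -127/517 ≈ -0.24565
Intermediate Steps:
N(z) = 4*z² (N(z) = (z + z)*(z + z) = (2*z)*(2*z) = 4*z²)
-127*N(-1)/2068 = -508*(-1)²/2068 = -508*(1/2068) = -127*4*(1/2068) = -508*1/2068 = -127/517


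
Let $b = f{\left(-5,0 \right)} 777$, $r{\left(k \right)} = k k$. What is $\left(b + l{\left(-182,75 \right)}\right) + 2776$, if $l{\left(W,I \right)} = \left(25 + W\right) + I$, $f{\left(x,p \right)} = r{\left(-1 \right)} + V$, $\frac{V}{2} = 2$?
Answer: $6579$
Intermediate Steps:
$r{\left(k \right)} = k^{2}$
$V = 4$ ($V = 2 \cdot 2 = 4$)
$f{\left(x,p \right)} = 5$ ($f{\left(x,p \right)} = \left(-1\right)^{2} + 4 = 1 + 4 = 5$)
$b = 3885$ ($b = 5 \cdot 777 = 3885$)
$l{\left(W,I \right)} = 25 + I + W$
$\left(b + l{\left(-182,75 \right)}\right) + 2776 = \left(3885 + \left(25 + 75 - 182\right)\right) + 2776 = \left(3885 - 82\right) + 2776 = 3803 + 2776 = 6579$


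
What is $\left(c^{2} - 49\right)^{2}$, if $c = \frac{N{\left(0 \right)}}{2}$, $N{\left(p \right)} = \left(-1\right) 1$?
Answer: $\frac{38025}{16} \approx 2376.6$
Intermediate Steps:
$N{\left(p \right)} = -1$
$c = - \frac{1}{2} \approx -0.5$
$\left(c^{2} - 49\right)^{2} = \left(\left(- \frac{1}{2}\right)^{2} - 49\right)^{2} = \left(\frac{1}{4} - 49\right)^{2} = \left(- \frac{195}{4}\right)^{2} = \frac{38025}{16}$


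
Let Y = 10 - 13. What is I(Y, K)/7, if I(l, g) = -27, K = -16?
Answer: -27/7 ≈ -3.8571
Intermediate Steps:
Y = -3
I(Y, K)/7 = -27/7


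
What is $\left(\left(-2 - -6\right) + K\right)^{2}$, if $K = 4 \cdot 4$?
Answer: $400$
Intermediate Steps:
$K = 16$
$\left(\left(-2 - -6\right) + K\right)^{2} = \left(\left(-2 - -6\right) + 16\right)^{2} = \left(\left(-2 + 6\right) + 16\right)^{2} = \left(4 + 16\right)^{2} = 20^{2} = 400$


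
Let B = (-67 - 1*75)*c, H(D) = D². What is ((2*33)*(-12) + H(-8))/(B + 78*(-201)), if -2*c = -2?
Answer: 26/565 ≈ 0.046018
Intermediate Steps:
c = 1 (c = -½*(-2) = 1)
B = -142 (B = (-67 - 1*75)*1 = (-67 - 75)*1 = -142*1 = -142)
((2*33)*(-12) + H(-8))/(B + 78*(-201)) = ((2*33)*(-12) + (-8)²)/(-142 + 78*(-201)) = (66*(-12) + 64)/(-142 - 15678) = (-792 + 64)/(-15820) = -728*(-1/15820) = 26/565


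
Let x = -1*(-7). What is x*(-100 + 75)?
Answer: -175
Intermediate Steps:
x = 7
x*(-100 + 75) = 7*(-100 + 75) = 7*(-25) = -175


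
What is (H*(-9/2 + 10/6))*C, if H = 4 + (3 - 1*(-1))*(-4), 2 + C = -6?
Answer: -272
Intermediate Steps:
C = -8 (C = -2 - 6 = -8)
H = -12 (H = 4 + (3 + 1)*(-4) = 4 + 4*(-4) = 4 - 16 = -12)
(H*(-9/2 + 10/6))*C = -12*(-9/2 + 10/6)*(-8) = -12*(-9*½ + 10*(⅙))*(-8) = -12*(-9/2 + 5/3)*(-8) = -12*(-17/6)*(-8) = 34*(-8) = -272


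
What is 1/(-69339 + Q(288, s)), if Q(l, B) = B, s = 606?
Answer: -1/68733 ≈ -1.4549e-5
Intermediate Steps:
1/(-69339 + Q(288, s)) = 1/(-69339 + 606) = 1/(-68733) = -1/68733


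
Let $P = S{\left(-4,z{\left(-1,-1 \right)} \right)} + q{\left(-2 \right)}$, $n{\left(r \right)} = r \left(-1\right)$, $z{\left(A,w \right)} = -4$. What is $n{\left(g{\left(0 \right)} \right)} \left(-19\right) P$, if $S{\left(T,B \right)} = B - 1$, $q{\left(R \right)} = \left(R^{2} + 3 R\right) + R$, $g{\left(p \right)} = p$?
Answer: $0$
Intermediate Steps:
$q{\left(R \right)} = R^{2} + 4 R$
$S{\left(T,B \right)} = -1 + B$ ($S{\left(T,B \right)} = B - 1 = -1 + B$)
$n{\left(r \right)} = - r$
$P = -9$ ($P = \left(-1 - 4\right) - 2 \left(4 - 2\right) = -5 - 4 = -9$)
$n{\left(g{\left(0 \right)} \right)} \left(-19\right) P = \left(-1\right) 0 \left(-19\right) \left(-9\right) = 0 \left(-19\right) \left(-9\right) = 0 \left(-9\right) = 0$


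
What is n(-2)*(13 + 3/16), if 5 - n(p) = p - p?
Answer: 1055/16 ≈ 65.938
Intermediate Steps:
n(p) = 5 (n(p) = 5 - (p - p) = 5 - 1*0 = 5 + 0 = 5)
n(-2)*(13 + 3/16) = 5*(13 + 3/16) = 5*(211/16) = 1055/16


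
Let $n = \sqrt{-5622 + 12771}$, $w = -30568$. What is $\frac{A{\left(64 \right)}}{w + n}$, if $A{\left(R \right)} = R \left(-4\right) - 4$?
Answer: $\frac{122272}{14375315} + \frac{4 \sqrt{7149}}{14375315} \approx 0.0085292$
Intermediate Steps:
$A{\left(R \right)} = -4 - 4 R$ ($A{\left(R \right)} = - 4 R - 4 = -4 - 4 R$)
$n = \sqrt{7149} \approx 84.552$
$\frac{A{\left(64 \right)}}{w + n} = \frac{-4 - 256}{-30568 + \sqrt{7149}} = - \frac{260}{-30568 + \sqrt{7149}}$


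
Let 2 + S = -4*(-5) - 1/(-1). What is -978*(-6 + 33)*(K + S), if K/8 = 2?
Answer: -924210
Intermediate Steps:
K = 16 (K = 8*2 = 16)
S = 19 (S = -2 + (-4*(-5) - 1/(-1)) = -2 + (20 - 1*(-1)) = -2 + (20 + 1) = -2 + 21 = 19)
-978*(-6 + 33)*(K + S) = -978*(-6 + 33)*(16 + 19) = -26406*35 = -978*945 = -924210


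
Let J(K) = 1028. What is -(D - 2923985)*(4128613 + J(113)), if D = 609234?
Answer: 9559090634391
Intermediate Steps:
-(D - 2923985)*(4128613 + J(113)) = -(609234 - 2923985)*(4128613 + 1028) = -(-2314751)*4129641 = -1*(-9559090634391) = 9559090634391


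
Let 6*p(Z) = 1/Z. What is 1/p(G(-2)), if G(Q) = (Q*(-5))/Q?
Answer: -30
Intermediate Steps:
G(Q) = -5 (G(Q) = (-5*Q)/Q = -5)
p(Z) = 1/(6*Z)
1/p(G(-2)) = 1/((⅙)/(-5)) = 1/((⅙)*(-⅕)) = 1/(-1/30) = -30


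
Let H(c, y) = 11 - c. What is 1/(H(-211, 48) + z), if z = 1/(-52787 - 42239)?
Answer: 95026/21095771 ≈ 0.0045045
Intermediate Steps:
z = -1/95026 (z = 1/(-95026) = -1/95026 ≈ -1.0523e-5)
1/(H(-211, 48) + z) = 1/((11 - 1*(-211)) - 1/95026) = 1/((11 + 211) - 1/95026) = 1/(222 - 1/95026) = 1/(21095771/95026) = 95026/21095771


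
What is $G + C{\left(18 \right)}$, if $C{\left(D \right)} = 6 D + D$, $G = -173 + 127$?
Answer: $80$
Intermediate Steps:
$G = -46$
$C{\left(D \right)} = 7 D$
$G + C{\left(18 \right)} = -46 + 7 \cdot 18 = -46 + 126 = 80$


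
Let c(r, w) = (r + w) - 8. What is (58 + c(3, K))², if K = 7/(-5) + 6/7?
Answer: 3370896/1225 ≈ 2751.8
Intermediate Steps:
K = -19/35 (K = 7*(-⅕) + 6*(⅐) = -7/5 + 6/7 = -19/35 ≈ -0.54286)
c(r, w) = -8 + r + w
(58 + c(3, K))² = (58 + (-8 + 3 - 19/35))² = (58 - 194/35)² = (1836/35)² = 3370896/1225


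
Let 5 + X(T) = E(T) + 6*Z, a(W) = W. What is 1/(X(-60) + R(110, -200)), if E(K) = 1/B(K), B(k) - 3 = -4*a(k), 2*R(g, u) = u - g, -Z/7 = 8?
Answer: -243/120527 ≈ -0.0020161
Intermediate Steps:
Z = -56 (Z = -7*8 = -56)
R(g, u) = u/2 - g/2 (R(g, u) = (u - g)/2 = u/2 - g/2)
B(k) = 3 - 4*k
E(K) = 1/(3 - 4*K)
X(T) = -341 - 1/(-3 + 4*T) (X(T) = -5 + (-1/(-3 + 4*T) + 6*(-56)) = -5 + (-1/(-3 + 4*T) - 336) = -5 + (-336 - 1/(-3 + 4*T)) = -341 - 1/(-3 + 4*T))
1/(X(-60) + R(110, -200)) = 1/(2*(511 - 682*(-60))/(-3 + 4*(-60)) + ((½)*(-200) - ½*110)) = 1/(2*(511 + 40920)/(-3 - 240) + (-100 - 55)) = 1/(2*41431/(-243) - 155) = 1/(2*(-1/243)*41431 - 155) = 1/(-82862/243 - 155) = 1/(-120527/243) = -243/120527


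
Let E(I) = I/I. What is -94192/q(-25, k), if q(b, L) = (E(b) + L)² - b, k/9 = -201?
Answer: -94192/3268889 ≈ -0.028815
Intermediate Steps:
k = -1809 (k = 9*(-201) = -1809)
E(I) = 1
q(b, L) = (1 + L)² - b
-94192/q(-25, k) = -94192/((1 - 1809)² - 1*(-25)) = -94192/((-1808)² + 25) = -94192/(3268864 + 25) = -94192/3268889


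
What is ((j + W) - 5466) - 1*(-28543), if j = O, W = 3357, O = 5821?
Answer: 32255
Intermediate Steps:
j = 5821
((j + W) - 5466) - 1*(-28543) = ((5821 + 3357) - 5466) - 1*(-28543) = (9178 - 5466) + 28543 = 3712 + 28543 = 32255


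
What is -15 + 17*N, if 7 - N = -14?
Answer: 342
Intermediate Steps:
N = 21 (N = 7 - 1*(-14) = 7 + 14 = 21)
-15 + 17*N = -15 + 17*21 = -15 + 357 = 342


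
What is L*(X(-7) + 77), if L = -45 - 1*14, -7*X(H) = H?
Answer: -4602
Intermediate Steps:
X(H) = -H/7
L = -59 (L = -45 - 14 = -59)
L*(X(-7) + 77) = -59*(-⅐*(-7) + 77) = -59*(1 + 77) = -59*78 = -4602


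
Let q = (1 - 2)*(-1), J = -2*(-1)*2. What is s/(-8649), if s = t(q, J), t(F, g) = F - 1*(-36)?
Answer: -37/8649 ≈ -0.0042780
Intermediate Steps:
J = 4 (J = 2*2 = 4)
q = 1 (q = -1*(-1) = 1)
t(F, g) = 36 + F (t(F, g) = F + 36 = 36 + F)
s = 37 (s = 36 + 1 = 37)
s/(-8649) = 37/(-8649) = 37*(-1/8649) = -37/8649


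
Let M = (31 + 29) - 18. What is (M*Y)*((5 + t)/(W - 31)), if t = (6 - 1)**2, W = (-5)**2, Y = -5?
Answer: 1050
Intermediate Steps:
M = 42 (M = 60 - 18 = 42)
W = 25
t = 25 (t = 5**2 = 25)
(M*Y)*((5 + t)/(W - 31)) = (42*(-5))*((5 + 25)/(25 - 31)) = -6300/(-6) = -6300*(-1)/6 = -210*(-5) = 1050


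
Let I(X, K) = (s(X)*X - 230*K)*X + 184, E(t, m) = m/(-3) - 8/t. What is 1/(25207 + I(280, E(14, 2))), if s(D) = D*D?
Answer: 3/18439995373 ≈ 1.6269e-10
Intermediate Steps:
s(D) = D**2
E(t, m) = -8/t - m/3 (E(t, m) = m*(-1/3) - 8/t = -m/3 - 8/t = -8/t - m/3)
I(X, K) = 184 + X*(X**3 - 230*K) (I(X, K) = (X**2*X - 230*K)*X + 184 = (X**3 - 230*K)*X + 184 = X*(X**3 - 230*K) + 184 = 184 + X*(X**3 - 230*K))
1/(25207 + I(280, E(14, 2))) = 1/(25207 + (184 + 280**4 - 230*(-8/14 - 1/3*2)*280)) = 1/(25207 + (184 + 6146560000 - 230*(-8*1/14 - 2/3)*280)) = 1/(25207 + (184 + 6146560000 - 230*(-4/7 - 2/3)*280)) = 1/(25207 + (184 + 6146560000 - 230*(-26/21)*280)) = 1/(25207 + (184 + 6146560000 + 239200/3)) = 1/(25207 + 18439919752/3) = 1/(18439995373/3) = 3/18439995373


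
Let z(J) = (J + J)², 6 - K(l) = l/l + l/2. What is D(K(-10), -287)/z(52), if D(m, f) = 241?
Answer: 241/10816 ≈ 0.022282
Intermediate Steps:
K(l) = 5 - l/2 (K(l) = 6 - (l/l + l/2) = 6 - (1 + l*(½)) = 6 - (1 + l/2) = 6 + (-1 - l/2) = 5 - l/2)
z(J) = 4*J² (z(J) = (2*J)² = 4*J²)
D(K(-10), -287)/z(52) = 241/((4*52²)) = 241/((4*2704)) = 241/10816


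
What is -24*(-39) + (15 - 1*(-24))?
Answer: 975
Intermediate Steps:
-24*(-39) + (15 - 1*(-24)) = 936 + (15 + 24) = 936 + 39 = 975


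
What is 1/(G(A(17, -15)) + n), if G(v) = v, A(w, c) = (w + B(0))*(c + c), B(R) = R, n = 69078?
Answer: 1/68568 ≈ 1.4584e-5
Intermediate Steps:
A(w, c) = 2*c*w (A(w, c) = (w + 0)*(c + c) = w*(2*c) = 2*c*w)
1/(G(A(17, -15)) + n) = 1/(2*(-15)*17 + 69078) = 1/(-510 + 69078) = 1/68568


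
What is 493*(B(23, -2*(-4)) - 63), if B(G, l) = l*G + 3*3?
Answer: 64090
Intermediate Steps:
B(G, l) = 9 + G*l (B(G, l) = G*l + 9 = 9 + G*l)
493*(B(23, -2*(-4)) - 63) = 493*((9 + 23*(-2*(-4))) - 63) = 493*((9 + 23*8) - 63) = 493*((9 + 184) - 63) = 493*(193 - 63) = 493*130 = 64090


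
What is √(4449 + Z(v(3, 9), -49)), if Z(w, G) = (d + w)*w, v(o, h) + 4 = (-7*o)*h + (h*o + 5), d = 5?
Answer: 9*√365 ≈ 171.94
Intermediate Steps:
v(o, h) = 1 - 6*h*o (v(o, h) = -4 + ((-7*o)*h + (h*o + 5)) = -4 + (-7*h*o + (5 + h*o)) = -4 + (5 - 6*h*o) = 1 - 6*h*o)
Z(w, G) = w*(5 + w) (Z(w, G) = (5 + w)*w = w*(5 + w))
√(4449 + Z(v(3, 9), -49)) = √(4449 + (1 - 6*9*3)*(5 + (1 - 6*9*3))) = √(4449 + (1 - 162)*(5 + (1 - 162))) = √(4449 - 161*(5 - 161)) = √(4449 - 161*(-156)) = √(4449 + 25116) = √29565 = 9*√365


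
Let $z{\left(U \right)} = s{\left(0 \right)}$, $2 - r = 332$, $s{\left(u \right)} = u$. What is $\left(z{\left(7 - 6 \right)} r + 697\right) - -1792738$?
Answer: $1793435$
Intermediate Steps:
$r = -330$ ($r = 2 - 332 = -330$)
$z{\left(U \right)} = 0$
$\left(z{\left(7 - 6 \right)} r + 697\right) - -1792738 = \left(0 \left(-330\right) + 697\right) - -1792738 = \left(0 + 697\right) + 1792738 = 697 + 1792738 = 1793435$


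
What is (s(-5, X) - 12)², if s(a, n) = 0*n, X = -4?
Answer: 144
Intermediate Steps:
s(a, n) = 0
(s(-5, X) - 12)² = (0 - 12)² = (-12)² = 144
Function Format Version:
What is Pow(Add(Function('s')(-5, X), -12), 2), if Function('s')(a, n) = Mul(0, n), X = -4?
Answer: 144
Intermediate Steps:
Function('s')(a, n) = 0
Pow(Add(Function('s')(-5, X), -12), 2) = Pow(Add(0, -12), 2) = Pow(-12, 2) = 144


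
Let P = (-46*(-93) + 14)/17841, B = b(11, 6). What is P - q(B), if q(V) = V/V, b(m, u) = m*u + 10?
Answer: -13549/17841 ≈ -0.75943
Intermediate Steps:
b(m, u) = 10 + m*u
B = 76 (B = 10 + 11*6 = 10 + 66 = 76)
P = 4292/17841 (P = (4278 + 14)*(1/17841) = 4292*(1/17841) = 4292/17841 ≈ 0.24057)
q(V) = 1
P - q(B) = 4292/17841 - 1*1 = 4292/17841 - 1 = -13549/17841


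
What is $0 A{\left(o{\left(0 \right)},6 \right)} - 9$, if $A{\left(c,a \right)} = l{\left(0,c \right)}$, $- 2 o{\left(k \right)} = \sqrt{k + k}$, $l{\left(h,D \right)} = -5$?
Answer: $-9$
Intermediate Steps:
$o{\left(k \right)} = - \frac{\sqrt{2} \sqrt{k}}{2}$ ($o{\left(k \right)} = - \frac{\sqrt{k + k}}{2} = - \frac{\sqrt{2 k}}{2} = - \frac{\sqrt{2} \sqrt{k}}{2}$)
$A{\left(c,a \right)} = -5$
$0 A{\left(o{\left(0 \right)},6 \right)} - 9 = 0 \left(-5\right) - 9 = 0 - 9 = -9$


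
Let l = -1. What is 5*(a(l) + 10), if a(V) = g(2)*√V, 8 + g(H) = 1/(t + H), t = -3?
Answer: 50 - 45*I ≈ 50.0 - 45.0*I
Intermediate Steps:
g(H) = -8 + 1/(-3 + H)
a(V) = -9*√V (a(V) = ((25 - 8*2)/(-3 + 2))*√V = ((25 - 16)/(-1))*√V = (-1*9)*√V = -9*√V)
5*(a(l) + 10) = 5*(-9*I + 10) = 5*(10 - 9*I) = 50 - 45*I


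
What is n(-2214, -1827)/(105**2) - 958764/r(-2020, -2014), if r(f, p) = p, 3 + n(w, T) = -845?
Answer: 5284332614/11102175 ≈ 475.97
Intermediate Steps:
n(w, T) = -848 (n(w, T) = -3 - 845 = -848)
n(-2214, -1827)/(105**2) - 958764/r(-2020, -2014) = -848/(105**2) - 958764/(-2014) = -848/11025 - 958764*(-1/2014) = -848*1/11025 + 479382/1007 = -848/11025 + 479382/1007 = 5284332614/11102175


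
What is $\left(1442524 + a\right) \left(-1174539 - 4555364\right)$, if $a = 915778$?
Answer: $-13512841704706$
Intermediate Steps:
$\left(1442524 + a\right) \left(-1174539 - 4555364\right) = \left(1442524 + 915778\right) \left(-1174539 - 4555364\right) = 2358302 \left(-5729903\right) = -13512841704706$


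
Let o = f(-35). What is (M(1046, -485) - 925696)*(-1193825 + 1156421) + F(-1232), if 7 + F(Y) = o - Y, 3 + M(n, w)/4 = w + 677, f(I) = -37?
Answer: 34596456948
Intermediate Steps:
M(n, w) = 2696 + 4*w (M(n, w) = -12 + 4*(w + 677) = -12 + 4*(677 + w) = -12 + (2708 + 4*w) = 2696 + 4*w)
o = -37
F(Y) = -44 - Y (F(Y) = -7 + (-37 - Y) = -44 - Y)
(M(1046, -485) - 925696)*(-1193825 + 1156421) + F(-1232) = ((2696 + 4*(-485)) - 925696)*(-1193825 + 1156421) + (-44 - 1*(-1232)) = ((2696 - 1940) - 925696)*(-37404) + (-44 + 1232) = (756 - 925696)*(-37404) + 1188 = -924940*(-37404) + 1188 = 34596455760 + 1188 = 34596456948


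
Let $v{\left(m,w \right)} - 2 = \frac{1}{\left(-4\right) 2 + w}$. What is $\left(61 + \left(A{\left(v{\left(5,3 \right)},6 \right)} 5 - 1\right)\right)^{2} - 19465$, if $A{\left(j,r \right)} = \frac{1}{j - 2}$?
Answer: $-18240$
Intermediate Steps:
$v{\left(m,w \right)} = 2 + \frac{1}{-8 + w}$ ($v{\left(m,w \right)} = 2 + \frac{1}{\left(-4\right) 2 + w} = 2 + \frac{1}{-8 + w}$)
$A{\left(j,r \right)} = \frac{1}{-2 + j}$
$\left(61 + \left(A{\left(v{\left(5,3 \right)},6 \right)} 5 - 1\right)\right)^{2} - 19465 = \left(61 + \left(\frac{1}{-2 + \frac{-15 + 2 \cdot 3}{-8 + 3}} \cdot 5 - 1\right)\right)^{2} - 19465 = \left(61 + \left(\frac{1}{-2 + \frac{-15 + 6}{-5}} \cdot 5 - 1\right)\right)^{2} + \left(-19791 + 326\right) = \left(61 + \left(\frac{1}{-2 - - \frac{9}{5}} \cdot 5 - 1\right)\right)^{2} - 19465 = \left(61 + \left(\frac{1}{-2 + \frac{9}{5}} \cdot 5 - 1\right)\right)^{2} - 19465 = \left(61 + \left(\frac{1}{- \frac{1}{5}} \cdot 5 - 1\right)\right)^{2} - 19465 = \left(61 - 26\right)^{2} - 19465 = 35^{2} - 19465 = 1225 - 19465 = -18240$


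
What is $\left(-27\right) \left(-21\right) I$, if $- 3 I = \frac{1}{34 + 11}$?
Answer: $- \frac{21}{5} \approx -4.2$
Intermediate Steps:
$I = - \frac{1}{135}$ ($I = - \frac{1}{3 \left(34 + 11\right)} = - \frac{1}{3 \cdot 45} = \left(- \frac{1}{3}\right) \frac{1}{45} = - \frac{1}{135} \approx -0.0074074$)
$\left(-27\right) \left(-21\right) I = \left(-27\right) \left(-21\right) \left(- \frac{1}{135}\right) = 567 \left(- \frac{1}{135}\right) = - \frac{21}{5}$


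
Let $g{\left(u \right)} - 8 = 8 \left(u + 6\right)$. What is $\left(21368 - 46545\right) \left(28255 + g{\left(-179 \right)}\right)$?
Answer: $-676732583$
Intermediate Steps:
$g{\left(u \right)} = 56 + 8 u$ ($g{\left(u \right)} = 8 + 8 \left(u + 6\right) = 8 + 8 \left(6 + u\right) = 8 + \left(48 + 8 u\right) = 56 + 8 u$)
$\left(21368 - 46545\right) \left(28255 + g{\left(-179 \right)}\right) = \left(21368 - 46545\right) \left(28255 + \left(56 + 8 \left(-179\right)\right)\right) = - 25177 \left(28255 + \left(56 - 1432\right)\right) = - 25177 \left(28255 - 1376\right) = \left(-25177\right) 26879 = -676732583$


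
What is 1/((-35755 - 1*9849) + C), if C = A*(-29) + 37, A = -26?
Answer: -1/44813 ≈ -2.2315e-5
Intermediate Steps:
C = 791 (C = -26*(-29) + 37 = 754 + 37 = 791)
1/((-35755 - 1*9849) + C) = 1/((-35755 - 1*9849) + 791) = 1/((-35755 - 9849) + 791) = 1/(-45604 + 791) = 1/(-44813) = -1/44813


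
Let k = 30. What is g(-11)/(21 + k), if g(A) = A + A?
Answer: -22/51 ≈ -0.43137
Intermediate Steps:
g(A) = 2*A
g(-11)/(21 + k) = (2*(-11))/(21 + 30) = -22/51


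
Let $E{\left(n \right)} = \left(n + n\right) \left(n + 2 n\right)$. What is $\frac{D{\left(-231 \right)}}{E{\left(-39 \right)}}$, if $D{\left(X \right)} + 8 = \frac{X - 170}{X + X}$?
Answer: $- \frac{3295}{4216212} \approx -0.00078151$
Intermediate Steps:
$E{\left(n \right)} = 6 n^{2}$ ($E{\left(n \right)} = 2 n 3 n = 6 n^{2}$)
$D{\left(X \right)} = -8 + \frac{-170 + X}{2 X}$ ($D{\left(X \right)} = -8 + \frac{X - 170}{X + X} = -8 + \frac{-170 + X}{2 X}$)
$\frac{D{\left(-231 \right)}}{E{\left(-39 \right)}} = \frac{- \frac{15}{2} - \frac{85}{-231}}{6 \left(-39\right)^{2}} = \frac{- \frac{15}{2} - - \frac{85}{231}}{6 \cdot 1521} = \frac{- \frac{15}{2} + \frac{85}{231}}{9126} = \left(- \frac{3295}{462}\right) \frac{1}{9126} = - \frac{3295}{4216212}$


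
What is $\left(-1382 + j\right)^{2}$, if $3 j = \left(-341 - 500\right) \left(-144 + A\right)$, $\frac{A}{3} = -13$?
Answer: $2491906561$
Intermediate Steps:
$A = -39$ ($A = 3 \left(-13\right) = -39$)
$j = 51301$ ($j = \frac{\left(-341 - 500\right) \left(-144 - 39\right)}{3} = \frac{\left(-841\right) \left(-183\right)}{3} = \frac{1}{3} \cdot 153903 = 51301$)
$\left(-1382 + j\right)^{2} = \left(-1382 + 51301\right)^{2} = 49919^{2} = 2491906561$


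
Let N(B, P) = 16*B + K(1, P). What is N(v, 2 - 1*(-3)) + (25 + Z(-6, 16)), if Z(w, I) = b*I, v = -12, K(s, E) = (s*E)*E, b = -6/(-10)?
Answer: -662/5 ≈ -132.40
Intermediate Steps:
b = ⅗ (b = -6*(-⅒) = ⅗ ≈ 0.60000)
K(s, E) = s*E² (K(s, E) = (E*s)*E = s*E²)
Z(w, I) = 3*I/5
N(B, P) = P² + 16*B (N(B, P) = 16*B + 1*P² = 16*B + P² = P² + 16*B)
N(v, 2 - 1*(-3)) + (25 + Z(-6, 16)) = ((2 - 1*(-3))² + 16*(-12)) + (25 + (⅗)*16) = ((2 + 3)² - 192) + (25 + 48/5) = (5² - 192) + 173/5 = (25 - 192) + 173/5 = -167 + 173/5 = -662/5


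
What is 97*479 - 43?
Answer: 46420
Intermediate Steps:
97*479 - 43 = 46463 - 43 = 46420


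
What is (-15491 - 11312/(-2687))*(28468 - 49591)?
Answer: 878991504615/2687 ≈ 3.2713e+8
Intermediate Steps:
(-15491 - 11312/(-2687))*(28468 - 49591) = (-15491 - 11312*(-1/2687))*(-21123) = (-15491 + 11312/2687)*(-21123) = -41613005/2687*(-21123) = 878991504615/2687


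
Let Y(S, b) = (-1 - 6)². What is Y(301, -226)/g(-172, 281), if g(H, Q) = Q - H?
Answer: 49/453 ≈ 0.10817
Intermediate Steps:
Y(S, b) = 49 (Y(S, b) = (-7)² = 49)
Y(301, -226)/g(-172, 281) = 49/(281 - 1*(-172)) = 49/(281 + 172) = 49/453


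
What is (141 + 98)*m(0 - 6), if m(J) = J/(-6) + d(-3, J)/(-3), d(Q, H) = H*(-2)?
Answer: -717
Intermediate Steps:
d(Q, H) = -2*H
m(J) = J/2 (m(J) = J/(-6) - 2*J/(-3) = J*(-⅙) - 2*J*(-⅓) = -J/6 + 2*J/3 = J/2)
(141 + 98)*m(0 - 6) = (141 + 98)*((0 - 6)/2) = 239*((½)*(-6)) = 239*(-3) = -717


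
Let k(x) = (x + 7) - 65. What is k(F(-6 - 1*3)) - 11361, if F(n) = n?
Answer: -11428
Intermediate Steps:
k(x) = -58 + x (k(x) = (7 + x) - 65 = -58 + x)
k(F(-6 - 1*3)) - 11361 = (-58 + (-6 - 1*3)) - 11361 = (-58 + (-6 - 3)) - 11361 = (-58 - 9) - 11361 = -67 - 11361 = -11428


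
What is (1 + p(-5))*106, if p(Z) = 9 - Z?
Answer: 1590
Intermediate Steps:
(1 + p(-5))*106 = (1 + (9 - 1*(-5)))*106 = (1 + (9 + 5))*106 = (1 + 14)*106 = 15*106 = 1590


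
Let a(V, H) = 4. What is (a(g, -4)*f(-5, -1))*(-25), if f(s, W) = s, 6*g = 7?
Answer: 500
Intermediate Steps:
g = 7/6 (g = (⅙)*7 = 7/6 ≈ 1.1667)
(a(g, -4)*f(-5, -1))*(-25) = (4*(-5))*(-25) = -20*(-25) = 500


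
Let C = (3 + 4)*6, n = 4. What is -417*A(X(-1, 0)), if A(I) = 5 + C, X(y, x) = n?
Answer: -19599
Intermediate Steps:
X(y, x) = 4
C = 42 (C = 7*6 = 42)
A(I) = 47 (A(I) = 5 + 42 = 47)
-417*A(X(-1, 0)) = -417*47 = -19599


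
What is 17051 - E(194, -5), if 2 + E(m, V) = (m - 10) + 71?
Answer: 16798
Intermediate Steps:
E(m, V) = 59 + m (E(m, V) = -2 + ((m - 10) + 71) = -2 + ((-10 + m) + 71) = -2 + (61 + m) = 59 + m)
17051 - E(194, -5) = 17051 - (59 + 194) = 17051 - 1*253 = 17051 - 253 = 16798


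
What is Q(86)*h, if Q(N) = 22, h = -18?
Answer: -396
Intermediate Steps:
Q(86)*h = 22*(-18) = -396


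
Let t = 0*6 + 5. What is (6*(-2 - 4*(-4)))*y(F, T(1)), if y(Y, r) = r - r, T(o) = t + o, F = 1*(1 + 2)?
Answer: 0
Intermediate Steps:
t = 5 (t = 0 + 5 = 5)
F = 3 (F = 1*3 = 3)
T(o) = 5 + o
y(Y, r) = 0
(6*(-2 - 4*(-4)))*y(F, T(1)) = (6*(-2 - 4*(-4)))*0 = (6*(-2 + 16))*0 = (6*14)*0 = 84*0 = 0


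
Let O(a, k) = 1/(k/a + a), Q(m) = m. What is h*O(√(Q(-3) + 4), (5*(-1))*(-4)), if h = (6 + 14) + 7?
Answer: 9/7 ≈ 1.2857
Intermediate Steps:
h = 27 (h = 20 + 7 = 27)
O(a, k) = 1/(a + k/a)
h*O(√(Q(-3) + 4), (5*(-1))*(-4)) = 27*(√(-3 + 4)/((5*(-1))*(-4) + (√(-3 + 4))²)) = 27*(√1/(-5*(-4) + (√1)²)) = 27*(1/(20 + 1²)) = 27*(1/(20 + 1)) = 27*(1/21) = 9/7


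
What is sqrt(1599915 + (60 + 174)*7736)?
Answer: sqrt(3410139) ≈ 1846.7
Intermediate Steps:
sqrt(1599915 + (60 + 174)*7736) = sqrt(1599915 + 234*7736) = sqrt(1599915 + 1810224) = sqrt(3410139)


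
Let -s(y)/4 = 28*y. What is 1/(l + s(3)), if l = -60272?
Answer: -1/60608 ≈ -1.6499e-5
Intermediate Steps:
s(y) = -112*y
1/(l + s(3)) = 1/(-60272 - 112*3) = 1/(-60272 - 336) = 1/(-60608) = -1/60608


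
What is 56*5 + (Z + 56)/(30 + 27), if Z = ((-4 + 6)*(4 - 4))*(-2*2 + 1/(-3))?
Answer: 16016/57 ≈ 280.98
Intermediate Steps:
Z = 0 (Z = (2*0)*(-4 - ⅓) = 0*(-13/3) = 0)
56*5 + (Z + 56)/(30 + 27) = 56*5 + (0 + 56)/(30 + 27) = 280 + 56/57 = 16016/57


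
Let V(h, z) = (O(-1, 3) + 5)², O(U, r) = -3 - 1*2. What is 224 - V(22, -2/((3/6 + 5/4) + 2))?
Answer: 224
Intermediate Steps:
O(U, r) = -5 (O(U, r) = -3 - 2 = -5)
V(h, z) = 0 (V(h, z) = (-5 + 5)² = 0² = 0)
224 - V(22, -2/((3/6 + 5/4) + 2)) = 224 - 1*0 = 224 + 0 = 224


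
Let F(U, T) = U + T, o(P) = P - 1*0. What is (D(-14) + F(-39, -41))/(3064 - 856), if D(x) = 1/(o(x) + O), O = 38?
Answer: -1919/52992 ≈ -0.036213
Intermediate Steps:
o(P) = P (o(P) = P + 0 = P)
F(U, T) = T + U
D(x) = 1/(38 + x) (D(x) = 1/(x + 38) = 1/(38 + x))
(D(-14) + F(-39, -41))/(3064 - 856) = (1/(38 - 14) + (-41 - 39))/(3064 - 856) = (1/24 - 80)/2208 = (1/24 - 80)*(1/2208) = -1919/24*1/2208 = -1919/52992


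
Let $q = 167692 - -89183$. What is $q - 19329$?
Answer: $237546$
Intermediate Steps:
$q = 256875$ ($q = 167692 + 89183 = 256875$)
$q - 19329 = 256875 - 19329 = 237546$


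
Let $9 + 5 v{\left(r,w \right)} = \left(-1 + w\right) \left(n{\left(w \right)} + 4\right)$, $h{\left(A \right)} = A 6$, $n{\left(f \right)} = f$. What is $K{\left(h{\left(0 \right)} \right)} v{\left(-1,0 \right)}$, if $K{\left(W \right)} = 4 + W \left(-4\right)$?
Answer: $- \frac{52}{5} \approx -10.4$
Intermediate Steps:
$h{\left(A \right)} = 6 A$
$K{\left(W \right)} = 4 - 4 W$
$v{\left(r,w \right)} = - \frac{9}{5} + \frac{\left(-1 + w\right) \left(4 + w\right)}{5}$ ($v{\left(r,w \right)} = - \frac{9}{5} + \frac{\left(-1 + w\right) \left(w + 4\right)}{5} = - \frac{9}{5} + \frac{\left(-1 + w\right) \left(4 + w\right)}{5}$)
$K{\left(h{\left(0 \right)} \right)} v{\left(-1,0 \right)} = \left(4 - 4 \cdot 6 \cdot 0\right) \left(- \frac{13}{5} + \frac{0^{2}}{5} + \frac{3}{5} \cdot 0\right) = \left(4 - 0\right) \left(- \frac{13}{5} + \frac{1}{5} \cdot 0 + 0\right) = \left(4 + 0\right) \left(- \frac{13}{5} + 0 + 0\right) = 4 \left(- \frac{13}{5}\right) = - \frac{52}{5}$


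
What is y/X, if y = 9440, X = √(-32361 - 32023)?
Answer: -590*I*√1006/503 ≈ -37.203*I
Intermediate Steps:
X = 8*I*√1006 (X = √(-64384) = 8*I*√1006 ≈ 253.74*I)
y/X = 9440/((8*I*√1006)) = 9440*(-I*√1006/8048) = -590*I*√1006/503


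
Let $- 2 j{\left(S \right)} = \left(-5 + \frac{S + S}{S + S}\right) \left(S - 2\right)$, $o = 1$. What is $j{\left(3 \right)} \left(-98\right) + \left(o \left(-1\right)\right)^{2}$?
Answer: $-195$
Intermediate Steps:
$j{\left(S \right)} = -4 + 2 S$ ($j{\left(S \right)} = - \frac{\left(-5 + \frac{S + S}{S + S}\right) \left(S - 2\right)}{2} = - \frac{\left(-5 + \frac{2 S}{2 S}\right) \left(-2 + S\right)}{2} = - \frac{\left(-5 + 2 S \frac{1}{2 S}\right) \left(-2 + S\right)}{2} = - \frac{\left(-5 + 1\right) \left(-2 + S\right)}{2} = - \frac{\left(-4\right) \left(-2 + S\right)}{2} = - \frac{8 - 4 S}{2} = -4 + 2 S$)
$j{\left(3 \right)} \left(-98\right) + \left(o \left(-1\right)\right)^{2} = \left(-4 + 2 \cdot 3\right) \left(-98\right) + \left(1 \left(-1\right)\right)^{2} = \left(-4 + 6\right) \left(-98\right) + \left(-1\right)^{2} = 2 \left(-98\right) + 1 = -196 + 1 = -195$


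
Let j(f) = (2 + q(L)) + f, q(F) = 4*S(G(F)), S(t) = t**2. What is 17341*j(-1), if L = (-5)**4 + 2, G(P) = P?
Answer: 27269017297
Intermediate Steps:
L = 627 (L = 625 + 2 = 627)
q(F) = 4*F**2
j(f) = 1572518 + f (j(f) = (2 + 4*627**2) + f = (2 + 4*393129) + f = (2 + 1572516) + f = 1572518 + f)
17341*j(-1) = 17341*(1572518 - 1) = 17341*1572517 = 27269017297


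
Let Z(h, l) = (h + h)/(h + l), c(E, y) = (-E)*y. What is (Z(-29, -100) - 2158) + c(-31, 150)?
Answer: 321526/129 ≈ 2492.4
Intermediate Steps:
c(E, y) = -E*y
Z(h, l) = 2*h/(h + l) (Z(h, l) = (2*h)/(h + l) = 2*h/(h + l))
(Z(-29, -100) - 2158) + c(-31, 150) = (2*(-29)/(-29 - 100) - 2158) - 1*(-31)*150 = (2*(-29)/(-129) - 2158) + 4650 = (2*(-29)*(-1/129) - 2158) + 4650 = (58/129 - 2158) + 4650 = -278324/129 + 4650 = 321526/129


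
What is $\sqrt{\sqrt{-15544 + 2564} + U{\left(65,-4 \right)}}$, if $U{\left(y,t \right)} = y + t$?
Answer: $\sqrt{61 + 2 i \sqrt{3245}} \approx 9.7527 + 5.8409 i$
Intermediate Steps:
$U{\left(y,t \right)} = t + y$
$\sqrt{\sqrt{-15544 + 2564} + U{\left(65,-4 \right)}} = \sqrt{\sqrt{-15544 + 2564} + \left(-4 + 65\right)} = \sqrt{\sqrt{-12980} + 61} = \sqrt{2 i \sqrt{3245} + 61} = \sqrt{61 + 2 i \sqrt{3245}}$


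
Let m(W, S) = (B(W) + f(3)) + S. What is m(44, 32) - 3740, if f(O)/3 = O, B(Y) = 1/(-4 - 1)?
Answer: -18496/5 ≈ -3699.2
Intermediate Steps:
B(Y) = -1/5 (B(Y) = 1/(-5) = -1/5)
f(O) = 3*O
m(W, S) = 44/5 + S (m(W, S) = (-1/5 + 3*3) + S = (-1/5 + 9) + S = 44/5 + S)
m(44, 32) - 3740 = (44/5 + 32) - 3740 = 204/5 - 3740 = -18496/5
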